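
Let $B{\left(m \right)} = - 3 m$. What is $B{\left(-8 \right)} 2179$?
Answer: $52296$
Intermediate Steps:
$B{\left(-8 \right)} 2179 = \left(-3\right) \left(-8\right) 2179 = 24 \cdot 2179 = 52296$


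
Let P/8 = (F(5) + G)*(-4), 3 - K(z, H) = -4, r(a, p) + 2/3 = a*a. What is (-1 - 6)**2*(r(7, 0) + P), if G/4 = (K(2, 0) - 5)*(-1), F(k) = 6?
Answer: 16513/3 ≈ 5504.3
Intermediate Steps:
r(a, p) = -2/3 + a**2 (r(a, p) = -2/3 + a*a = -2/3 + a**2)
K(z, H) = 7 (K(z, H) = 3 - 1*(-4) = 3 + 4 = 7)
G = -8 (G = 4*((7 - 5)*(-1)) = 4*(2*(-1)) = 4*(-2) = -8)
P = 64 (P = 8*((6 - 8)*(-4)) = 8*(-2*(-4)) = 8*8 = 64)
(-1 - 6)**2*(r(7, 0) + P) = (-1 - 6)**2*((-2/3 + 7**2) + 64) = (-7)**2*((-2/3 + 49) + 64) = 49*(145/3 + 64) = 49*(337/3) = 16513/3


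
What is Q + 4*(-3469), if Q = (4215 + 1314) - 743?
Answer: -9090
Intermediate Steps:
Q = 4786 (Q = 5529 - 743 = 4786)
Q + 4*(-3469) = 4786 + 4*(-3469) = 4786 - 13876 = -9090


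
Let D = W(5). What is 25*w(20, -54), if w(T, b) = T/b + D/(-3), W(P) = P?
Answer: -1375/27 ≈ -50.926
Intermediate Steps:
D = 5
w(T, b) = -5/3 + T/b (w(T, b) = T/b + 5/(-3) = T/b + 5*(-1/3) = T/b - 5/3 = -5/3 + T/b)
25*w(20, -54) = 25*(-5/3 + 20/(-54)) = 25*(-5/3 + 20*(-1/54)) = 25*(-5/3 - 10/27) = 25*(-55/27) = -1375/27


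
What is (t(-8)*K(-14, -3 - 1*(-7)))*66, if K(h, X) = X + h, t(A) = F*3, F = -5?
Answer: 9900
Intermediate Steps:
t(A) = -15 (t(A) = -5*3 = -15)
(t(-8)*K(-14, -3 - 1*(-7)))*66 = -15*((-3 - 1*(-7)) - 14)*66 = -15*((-3 + 7) - 14)*66 = -15*(4 - 14)*66 = -15*(-10)*66 = 150*66 = 9900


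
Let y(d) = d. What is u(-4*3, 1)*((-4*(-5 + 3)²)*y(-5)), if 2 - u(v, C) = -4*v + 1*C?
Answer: -3760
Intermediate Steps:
u(v, C) = 2 - C + 4*v (u(v, C) = 2 - (-4*v + 1*C) = 2 - (-4*v + C) = 2 - (C - 4*v) = 2 + (-C + 4*v) = 2 - C + 4*v)
u(-4*3, 1)*((-4*(-5 + 3)²)*y(-5)) = (2 - 1*1 + 4*(-4*3))*(-4*(-5 + 3)²*(-5)) = (2 - 1 + 4*(-12))*(-4*(-2)²*(-5)) = (2 - 1 - 48)*(-4*4*(-5)) = -(-752)*(-5) = -47*80 = -3760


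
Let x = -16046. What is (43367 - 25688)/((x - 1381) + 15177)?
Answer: -5893/750 ≈ -7.8573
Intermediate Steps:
(43367 - 25688)/((x - 1381) + 15177) = (43367 - 25688)/((-16046 - 1381) + 15177) = 17679/(-17427 + 15177) = 17679/(-2250) = 17679*(-1/2250) = -5893/750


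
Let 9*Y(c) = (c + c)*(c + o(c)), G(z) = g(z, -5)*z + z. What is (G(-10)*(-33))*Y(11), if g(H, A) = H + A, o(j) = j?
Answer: -745360/3 ≈ -2.4845e+5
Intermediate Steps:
g(H, A) = A + H
G(z) = z + z*(-5 + z) (G(z) = (-5 + z)*z + z = z*(-5 + z) + z = z + z*(-5 + z))
Y(c) = 4*c**2/9 (Y(c) = ((c + c)*(c + c))/9 = ((2*c)*(2*c))/9 = (4*c**2)/9 = 4*c**2/9)
(G(-10)*(-33))*Y(11) = (-10*(-4 - 10)*(-33))*((4/9)*11**2) = (-10*(-14)*(-33))*((4/9)*121) = (140*(-33))*(484/9) = -4620*484/9 = -745360/3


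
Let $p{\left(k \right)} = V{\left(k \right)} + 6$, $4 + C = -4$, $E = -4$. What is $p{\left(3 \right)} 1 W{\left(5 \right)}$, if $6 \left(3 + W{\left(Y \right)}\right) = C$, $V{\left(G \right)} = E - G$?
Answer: $\frac{13}{3} \approx 4.3333$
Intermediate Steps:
$C = -8$ ($C = -4 - 4 = -8$)
$V{\left(G \right)} = -4 - G$
$W{\left(Y \right)} = - \frac{13}{3}$ ($W{\left(Y \right)} = -3 + \frac{1}{6} \left(-8\right) = -3 - \frac{4}{3} = - \frac{13}{3}$)
$p{\left(k \right)} = 2 - k$ ($p{\left(k \right)} = \left(-4 - k\right) + 6 = 2 - k$)
$p{\left(3 \right)} 1 W{\left(5 \right)} = \left(2 - 3\right) 1 \left(- \frac{13}{3}\right) = \left(-1\right) 1 \left(- \frac{13}{3}\right) = \left(-1\right) \left(- \frac{13}{3}\right) = \frac{13}{3}$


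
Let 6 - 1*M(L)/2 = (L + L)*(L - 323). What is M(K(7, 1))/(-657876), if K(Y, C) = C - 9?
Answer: 2645/164469 ≈ 0.016082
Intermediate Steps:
K(Y, C) = -9 + C
M(L) = 12 - 4*L*(-323 + L) (M(L) = 12 - 2*(L + L)*(L - 323) = 12 - 2*2*L*(-323 + L) = 12 - 4*L*(-323 + L))
M(K(7, 1))/(-657876) = (12 - 4*(-9 + 1)² + 1292*(-9 + 1))/(-657876) = (12 - 4*(-8)² + 1292*(-8))*(-1/657876) = (12 - 4*64 - 10336)*(-1/657876) = (12 - 256 - 10336)*(-1/657876) = -10580*(-1/657876) = 2645/164469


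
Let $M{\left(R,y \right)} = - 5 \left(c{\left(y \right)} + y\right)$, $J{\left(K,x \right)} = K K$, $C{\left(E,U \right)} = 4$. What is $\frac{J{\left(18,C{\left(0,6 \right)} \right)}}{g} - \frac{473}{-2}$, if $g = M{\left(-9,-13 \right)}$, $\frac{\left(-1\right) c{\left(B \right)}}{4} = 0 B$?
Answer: $\frac{31393}{130} \approx 241.48$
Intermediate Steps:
$c{\left(B \right)} = 0$ ($c{\left(B \right)} = - 4 \cdot 0 B = \left(-4\right) 0 = 0$)
$J{\left(K,x \right)} = K^{2}$
$M{\left(R,y \right)} = - 5 y$ ($M{\left(R,y \right)} = - 5 \left(0 + y\right) = - 5 y$)
$g = 65$ ($g = \left(-5\right) \left(-13\right) = 65$)
$\frac{J{\left(18,C{\left(0,6 \right)} \right)}}{g} - \frac{473}{-2} = \frac{18^{2}}{65} - \frac{473}{-2} = 324 \cdot \frac{1}{65} - - \frac{473}{2} = \frac{324}{65} + \frac{473}{2} = \frac{31393}{130}$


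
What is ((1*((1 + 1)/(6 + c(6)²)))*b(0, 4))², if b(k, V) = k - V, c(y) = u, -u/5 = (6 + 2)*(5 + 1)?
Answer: 16/829612809 ≈ 1.9286e-8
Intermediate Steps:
u = -240 (u = -5*(6 + 2)*(5 + 1) = -40*6 = -5*48 = -240)
c(y) = -240
((1*((1 + 1)/(6 + c(6)²)))*b(0, 4))² = ((1*((1 + 1)/(6 + (-240)²)))*(0 - 1*4))² = ((1*(2/(6 + 57600)))*(0 - 4))² = ((1*(2/57606))*(-4))² = ((1*(2*(1/57606)))*(-4))² = ((1*(1/28803))*(-4))² = ((1/28803)*(-4))² = (-4/28803)² = 16/829612809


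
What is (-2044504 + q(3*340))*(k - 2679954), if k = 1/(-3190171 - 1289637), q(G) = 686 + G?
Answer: 12262588901646657367/2239904 ≈ 5.4746e+12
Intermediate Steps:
k = -1/4479808 (k = 1/(-4479808) = -1/4479808 ≈ -2.2322e-7)
(-2044504 + q(3*340))*(k - 2679954) = (-2044504 + (686 + 3*340))*(-1/4479808 - 2679954) = (-2044504 + (686 + 1020))*(-12005679368833/4479808) = (-2044504 + 1706)*(-12005679368833/4479808) = -2042798*(-12005679368833/4479808) = 12262588901646657367/2239904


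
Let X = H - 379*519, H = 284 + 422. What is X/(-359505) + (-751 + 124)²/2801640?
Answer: 46029284863/67146905880 ≈ 0.68550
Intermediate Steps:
H = 706
X = -195995 (X = 706 - 379*519 = 706 - 196701 = -195995)
X/(-359505) + (-751 + 124)²/2801640 = -195995/(-359505) + (-751 + 124)²/2801640 = -195995*(-1/359505) + (-627)²*(1/2801640) = 39199/71901 + 393129*(1/2801640) = 39199/71901 + 131043/933880 = 46029284863/67146905880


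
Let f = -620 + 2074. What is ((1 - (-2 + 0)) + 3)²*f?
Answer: 52344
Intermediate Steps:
f = 1454
((1 - (-2 + 0)) + 3)²*f = ((1 - (-2 + 0)) + 3)²*1454 = ((1 - 1*(-2)) + 3)²*1454 = ((1 + 2) + 3)²*1454 = (3 + 3)²*1454 = 6²*1454 = 36*1454 = 52344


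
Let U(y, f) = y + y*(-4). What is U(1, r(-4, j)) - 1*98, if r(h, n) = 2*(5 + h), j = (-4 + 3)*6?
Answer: -101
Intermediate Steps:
j = -6 (j = -1*6 = -6)
r(h, n) = 10 + 2*h
U(y, f) = -3*y (U(y, f) = y - 4*y = -3*y)
U(1, r(-4, j)) - 1*98 = -3*1 - 1*98 = -3 - 98 = -101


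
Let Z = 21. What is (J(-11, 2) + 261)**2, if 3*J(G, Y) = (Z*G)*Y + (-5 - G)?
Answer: 11881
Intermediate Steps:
J(G, Y) = -5/3 - G/3 + 7*G*Y (J(G, Y) = ((21*G)*Y + (-5 - G))/3 = (21*G*Y + (-5 - G))/3 = (-5 - G + 21*G*Y)/3 = -5/3 - G/3 + 7*G*Y)
(J(-11, 2) + 261)**2 = ((-5/3 - 1/3*(-11) + 7*(-11)*2) + 261)**2 = ((-5/3 + 11/3 - 154) + 261)**2 = (-152 + 261)**2 = 109**2 = 11881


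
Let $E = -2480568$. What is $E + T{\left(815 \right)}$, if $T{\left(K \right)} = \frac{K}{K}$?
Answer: $-2480567$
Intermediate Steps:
$T{\left(K \right)} = 1$
$E + T{\left(815 \right)} = -2480568 + 1 = -2480567$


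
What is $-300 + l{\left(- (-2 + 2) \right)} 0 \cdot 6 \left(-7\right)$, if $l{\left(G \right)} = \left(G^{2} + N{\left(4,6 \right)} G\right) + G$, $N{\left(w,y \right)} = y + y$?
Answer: $-300$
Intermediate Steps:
$N{\left(w,y \right)} = 2 y$
$l{\left(G \right)} = G^{2} + 13 G$ ($l{\left(G \right)} = \left(G^{2} + 2 \cdot 6 G\right) + G = \left(G^{2} + 12 G\right) + G = G^{2} + 13 G$)
$-300 + l{\left(- (-2 + 2) \right)} 0 \cdot 6 \left(-7\right) = -300 + - (-2 + 2) \left(13 - \left(-2 + 2\right)\right) 0 \cdot 6 \left(-7\right) = -300 + \left(-1\right) 0 \left(13 - 0\right) 0 \left(-7\right) = -300 + 0 \left(13 + 0\right) 0 = -300 + 0 \cdot 13 \cdot 0 = -300 + 0 \cdot 0 = -300 + 0 = -300$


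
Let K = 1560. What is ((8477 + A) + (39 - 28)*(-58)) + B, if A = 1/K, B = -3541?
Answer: 6704881/1560 ≈ 4298.0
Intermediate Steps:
A = 1/1560 ≈ 0.00064103
((8477 + A) + (39 - 28)*(-58)) + B = ((8477 + 1/1560) + (39 - 28)*(-58)) - 3541 = (13224121/1560 + 11*(-58)) - 3541 = (13224121/1560 - 638) - 3541 = 12228841/1560 - 3541 = 6704881/1560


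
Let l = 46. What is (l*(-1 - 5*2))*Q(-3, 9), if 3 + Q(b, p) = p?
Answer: -3036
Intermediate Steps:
Q(b, p) = -3 + p
(l*(-1 - 5*2))*Q(-3, 9) = (46*(-1 - 5*2))*(-3 + 9) = (46*(-1 - 10))*6 = (46*(-11))*6 = -506*6 = -3036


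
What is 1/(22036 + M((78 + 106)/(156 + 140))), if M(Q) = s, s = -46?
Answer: 1/21990 ≈ 4.5475e-5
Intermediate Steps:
M(Q) = -46
1/(22036 + M((78 + 106)/(156 + 140))) = 1/(22036 - 46) = 1/21990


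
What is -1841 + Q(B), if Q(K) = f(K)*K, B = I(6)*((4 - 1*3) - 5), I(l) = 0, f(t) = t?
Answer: -1841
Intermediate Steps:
B = 0 (B = 0*((4 - 1*3) - 5) = 0*((4 - 3) - 5) = 0*(1 - 5) = 0*(-4) = 0)
Q(K) = K² (Q(K) = K*K = K²)
-1841 + Q(B) = -1841 + 0² = -1841 + 0 = -1841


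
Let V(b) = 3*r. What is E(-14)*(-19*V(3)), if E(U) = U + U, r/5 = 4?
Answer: 31920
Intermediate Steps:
r = 20 (r = 5*4 = 20)
E(U) = 2*U
V(b) = 60 (V(b) = 3*20 = 60)
E(-14)*(-19*V(3)) = (2*(-14))*(-19*60) = -28*(-1140) = 31920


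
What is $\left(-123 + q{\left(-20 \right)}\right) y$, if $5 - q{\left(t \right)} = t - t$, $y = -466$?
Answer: $54988$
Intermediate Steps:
$q{\left(t \right)} = 5$ ($q{\left(t \right)} = 5 - \left(t - t\right) = 5 - 0 = 5 + 0 = 5$)
$\left(-123 + q{\left(-20 \right)}\right) y = \left(-123 + 5\right) \left(-466\right) = \left(-118\right) \left(-466\right) = 54988$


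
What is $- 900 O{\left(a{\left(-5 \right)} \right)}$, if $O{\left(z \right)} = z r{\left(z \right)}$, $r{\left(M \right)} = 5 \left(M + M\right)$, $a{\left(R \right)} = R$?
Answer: $-225000$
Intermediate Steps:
$r{\left(M \right)} = 10 M$ ($r{\left(M \right)} = 5 \cdot 2 M = 10 M$)
$O{\left(z \right)} = 10 z^{2}$ ($O{\left(z \right)} = z 10 z = 10 z^{2}$)
$- 900 O{\left(a{\left(-5 \right)} \right)} = - 900 \cdot 10 \left(-5\right)^{2} = - 900 \cdot 10 \cdot 25 = \left(-900\right) 250 = -225000$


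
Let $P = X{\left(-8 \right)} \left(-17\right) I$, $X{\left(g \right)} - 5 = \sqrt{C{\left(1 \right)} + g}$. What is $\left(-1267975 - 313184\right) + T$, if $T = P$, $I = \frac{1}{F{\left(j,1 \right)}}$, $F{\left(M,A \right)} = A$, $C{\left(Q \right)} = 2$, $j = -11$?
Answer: $-1581244 - 17 i \sqrt{6} \approx -1.5812 \cdot 10^{6} - 41.641 i$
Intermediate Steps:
$X{\left(g \right)} = 5 + \sqrt{2 + g}$
$I = 1$ ($I = 1^{-1} = 1$)
$P = -85 - 17 i \sqrt{6}$ ($P = \left(5 + \sqrt{2 - 8}\right) \left(-17\right) 1 = \left(5 + \sqrt{-6}\right) \left(-17\right) 1 = \left(5 + i \sqrt{6}\right) \left(-17\right) 1 = \left(-85 - 17 i \sqrt{6}\right) 1 = -85 - 17 i \sqrt{6} \approx -85.0 - 41.641 i$)
$T = -85 - 17 i \sqrt{6} \approx -85.0 - 41.641 i$
$\left(-1267975 - 313184\right) + T = \left(-1267975 - 313184\right) - \left(85 + 17 i \sqrt{6}\right) = -1581159 - \left(85 + 17 i \sqrt{6}\right) = -1581244 - 17 i \sqrt{6}$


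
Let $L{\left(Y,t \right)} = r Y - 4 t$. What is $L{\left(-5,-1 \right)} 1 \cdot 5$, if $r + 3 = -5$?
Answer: $220$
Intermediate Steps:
$r = -8$ ($r = -3 - 5 = -8$)
$L{\left(Y,t \right)} = - 8 Y - 4 t$
$L{\left(-5,-1 \right)} 1 \cdot 5 = \left(\left(-8\right) \left(-5\right) - -4\right) 1 \cdot 5 = \left(40 + 4\right) 1 \cdot 5 = 44 \cdot 1 \cdot 5 = 44 \cdot 5 = 220$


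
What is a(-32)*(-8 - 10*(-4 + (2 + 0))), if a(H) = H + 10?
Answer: -264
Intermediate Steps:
a(H) = 10 + H
a(-32)*(-8 - 10*(-4 + (2 + 0))) = (10 - 32)*(-8 - 10*(-4 + (2 + 0))) = -22*(-8 - 10*(-4 + 2)) = -22*(-8 - 10*(-2)) = -22*(-8 + 20) = -22*12 = -264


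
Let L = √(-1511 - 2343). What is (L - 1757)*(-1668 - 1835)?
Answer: 6154771 - 3503*I*√3854 ≈ 6.1548e+6 - 2.1747e+5*I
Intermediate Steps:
L = I*√3854 (L = √(-3854) = I*√3854 ≈ 62.081*I)
(L - 1757)*(-1668 - 1835) = (I*√3854 - 1757)*(-1668 - 1835) = (-1757 + I*√3854)*(-3503) = 6154771 - 3503*I*√3854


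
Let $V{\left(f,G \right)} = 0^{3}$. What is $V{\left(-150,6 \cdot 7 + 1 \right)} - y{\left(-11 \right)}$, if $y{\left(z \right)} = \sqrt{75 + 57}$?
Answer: $- 2 \sqrt{33} \approx -11.489$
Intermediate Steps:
$y{\left(z \right)} = 2 \sqrt{33}$ ($y{\left(z \right)} = \sqrt{132} = 2 \sqrt{33}$)
$V{\left(f,G \right)} = 0$
$V{\left(-150,6 \cdot 7 + 1 \right)} - y{\left(-11 \right)} = 0 - 2 \sqrt{33} = - 2 \sqrt{33}$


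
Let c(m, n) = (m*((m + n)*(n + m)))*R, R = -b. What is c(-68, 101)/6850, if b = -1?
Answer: -37026/3425 ≈ -10.811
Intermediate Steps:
R = 1 (R = -1*(-1) = 1)
c(m, n) = m*(m + n)² (c(m, n) = (m*((m + n)*(n + m)))*1 = (m*((m + n)*(m + n)))*1 = (m*(m + n)²)*1 = m*(m + n)²)
c(-68, 101)/6850 = -68*(-68 + 101)²/6850 = -68*33²*(1/6850) = -68*1089*(1/6850) = -74052*1/6850 = -37026/3425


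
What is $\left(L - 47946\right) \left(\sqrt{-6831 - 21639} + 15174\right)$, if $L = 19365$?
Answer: $-433688094 - 28581 i \sqrt{28470} \approx -4.3369 \cdot 10^{8} - 4.8225 \cdot 10^{6} i$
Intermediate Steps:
$\left(L - 47946\right) \left(\sqrt{-6831 - 21639} + 15174\right) = \left(19365 - 47946\right) \left(\sqrt{-6831 - 21639} + 15174\right) = - 28581 \left(\sqrt{-28470} + 15174\right) = - 28581 \left(i \sqrt{28470} + 15174\right) = - 28581 \left(15174 + i \sqrt{28470}\right) = -433688094 - 28581 i \sqrt{28470}$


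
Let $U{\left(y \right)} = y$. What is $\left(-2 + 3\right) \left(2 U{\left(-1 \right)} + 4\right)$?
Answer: $2$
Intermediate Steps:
$\left(-2 + 3\right) \left(2 U{\left(-1 \right)} + 4\right) = \left(-2 + 3\right) \left(2 \left(-1\right) + 4\right) = 1 \left(-2 + 4\right) = 1 \cdot 2 = 2$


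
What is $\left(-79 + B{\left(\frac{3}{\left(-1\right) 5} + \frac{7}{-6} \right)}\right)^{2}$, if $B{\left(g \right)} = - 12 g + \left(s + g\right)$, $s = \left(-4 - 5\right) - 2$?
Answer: $\frac{4481689}{900} \approx 4979.7$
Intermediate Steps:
$s = -11$ ($s = -9 - 2 = -11$)
$B{\left(g \right)} = -11 - 11 g$ ($B{\left(g \right)} = - 12 g + \left(-11 + g\right) = -11 - 11 g$)
$\left(-79 + B{\left(\frac{3}{\left(-1\right) 5} + \frac{7}{-6} \right)}\right)^{2} = \left(-79 - \left(11 + 11 \left(\frac{3}{\left(-1\right) 5} + \frac{7}{-6}\right)\right)\right)^{2} = \left(-79 - \left(11 + 11 \left(\frac{3}{-5} + 7 \left(- \frac{1}{6}\right)\right)\right)\right)^{2} = \left(-79 - \left(11 + 11 \left(3 \left(- \frac{1}{5}\right) - \frac{7}{6}\right)\right)\right)^{2} = \left(-79 - \left(11 + 11 \left(- \frac{3}{5} - \frac{7}{6}\right)\right)\right)^{2} = \left(-79 - - \frac{253}{30}\right)^{2} = \left(-79 + \left(-11 + \frac{583}{30}\right)\right)^{2} = \left(-79 + \frac{253}{30}\right)^{2} = \left(- \frac{2117}{30}\right)^{2} = \frac{4481689}{900}$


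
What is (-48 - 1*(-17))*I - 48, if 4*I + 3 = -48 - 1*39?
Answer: 1299/2 ≈ 649.50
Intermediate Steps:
I = -45/2 (I = -¾ + (-48 - 1*39)/4 = -¾ + (-48 - 39)/4 = -¾ + (¼)*(-87) = -¾ - 87/4 = -45/2 ≈ -22.500)
(-48 - 1*(-17))*I - 48 = (-48 - 1*(-17))*(-45/2) - 48 = (-48 + 17)*(-45/2) - 48 = -31*(-45/2) - 48 = 1395/2 - 48 = 1299/2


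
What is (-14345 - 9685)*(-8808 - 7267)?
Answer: 386282250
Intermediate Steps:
(-14345 - 9685)*(-8808 - 7267) = -24030*(-16075) = 386282250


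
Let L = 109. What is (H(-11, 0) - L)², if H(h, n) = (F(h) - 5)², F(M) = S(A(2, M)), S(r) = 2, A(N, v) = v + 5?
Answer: 10000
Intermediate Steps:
A(N, v) = 5 + v
F(M) = 2
H(h, n) = 9 (H(h, n) = (2 - 5)² = (-3)² = 9)
(H(-11, 0) - L)² = (9 - 1*109)² = (9 - 109)² = (-100)² = 10000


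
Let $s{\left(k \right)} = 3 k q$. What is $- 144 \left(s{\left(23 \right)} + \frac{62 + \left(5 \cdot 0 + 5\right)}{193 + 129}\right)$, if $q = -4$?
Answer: $\frac{6393960}{161} \approx 39714.0$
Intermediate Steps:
$s{\left(k \right)} = - 12 k$ ($s{\left(k \right)} = 3 k \left(-4\right) = - 12 k$)
$- 144 \left(s{\left(23 \right)} + \frac{62 + \left(5 \cdot 0 + 5\right)}{193 + 129}\right) = - 144 \left(\left(-12\right) 23 + \frac{62 + \left(5 \cdot 0 + 5\right)}{193 + 129}\right) = - 144 \left(-276 + \frac{62 + \left(0 + 5\right)}{322}\right) = - 144 \left(-276 + \left(62 + 5\right) \frac{1}{322}\right) = - 144 \left(-276 + 67 \cdot \frac{1}{322}\right) = - 144 \left(-276 + \frac{67}{322}\right) = \left(-144\right) \left(- \frac{88805}{322}\right) = \frac{6393960}{161}$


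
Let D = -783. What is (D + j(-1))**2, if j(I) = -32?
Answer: 664225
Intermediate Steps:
(D + j(-1))**2 = (-783 - 32)**2 = (-815)**2 = 664225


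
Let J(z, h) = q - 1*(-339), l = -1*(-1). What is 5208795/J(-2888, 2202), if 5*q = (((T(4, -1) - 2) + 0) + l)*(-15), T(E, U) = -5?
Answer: 1736265/119 ≈ 14590.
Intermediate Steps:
l = 1
q = 18 (q = ((((-5 - 2) + 0) + 1)*(-15))/5 = (((-7 + 0) + 1)*(-15))/5 = ((-7 + 1)*(-15))/5 = (-6*(-15))/5 = (⅕)*90 = 18)
J(z, h) = 357 (J(z, h) = 18 - 1*(-339) = 18 + 339 = 357)
5208795/J(-2888, 2202) = 5208795/357 = 5208795*(1/357) = 1736265/119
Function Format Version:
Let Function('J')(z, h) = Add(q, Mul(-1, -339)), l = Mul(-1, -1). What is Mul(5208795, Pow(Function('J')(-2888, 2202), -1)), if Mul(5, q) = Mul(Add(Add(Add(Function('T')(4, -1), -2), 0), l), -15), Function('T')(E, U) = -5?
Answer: Rational(1736265, 119) ≈ 14590.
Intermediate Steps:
l = 1
q = 18 (q = Mul(Rational(1, 5), Mul(Add(Add(Add(-5, -2), 0), 1), -15)) = Mul(Rational(1, 5), Mul(Add(Add(-7, 0), 1), -15)) = Mul(Rational(1, 5), Mul(Add(-7, 1), -15)) = Mul(Rational(1, 5), Mul(-6, -15)) = Mul(Rational(1, 5), 90) = 18)
Function('J')(z, h) = 357 (Function('J')(z, h) = Add(18, Mul(-1, -339)) = Add(18, 339) = 357)
Mul(5208795, Pow(Function('J')(-2888, 2202), -1)) = Mul(5208795, Pow(357, -1)) = Mul(5208795, Rational(1, 357)) = Rational(1736265, 119)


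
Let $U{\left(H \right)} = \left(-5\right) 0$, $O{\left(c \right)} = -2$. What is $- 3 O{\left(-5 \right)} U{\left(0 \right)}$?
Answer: $0$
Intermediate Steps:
$U{\left(H \right)} = 0$
$- 3 O{\left(-5 \right)} U{\left(0 \right)} = \left(-3\right) \left(-2\right) 0 = 6 \cdot 0 = 0$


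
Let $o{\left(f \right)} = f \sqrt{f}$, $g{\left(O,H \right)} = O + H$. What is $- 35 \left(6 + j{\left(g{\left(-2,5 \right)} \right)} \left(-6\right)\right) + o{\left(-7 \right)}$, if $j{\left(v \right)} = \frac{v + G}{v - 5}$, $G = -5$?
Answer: $- 7 i \sqrt{7} \approx - 18.52 i$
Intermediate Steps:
$g{\left(O,H \right)} = H + O$
$j{\left(v \right)} = 1$ ($j{\left(v \right)} = \frac{v - 5}{v - 5} = \frac{-5 + v}{-5 + v} = 1$)
$o{\left(f \right)} = f^{\frac{3}{2}}$
$- 35 \left(6 + j{\left(g{\left(-2,5 \right)} \right)} \left(-6\right)\right) + o{\left(-7 \right)} = - 35 \left(6 + 1 \left(-6\right)\right) + \left(-7\right)^{\frac{3}{2}} = - 35 \left(6 - 6\right) - 7 i \sqrt{7} = \left(-35\right) 0 - 7 i \sqrt{7} = 0 - 7 i \sqrt{7} = - 7 i \sqrt{7}$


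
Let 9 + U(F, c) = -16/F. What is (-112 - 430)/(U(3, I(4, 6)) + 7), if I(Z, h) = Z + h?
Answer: 813/11 ≈ 73.909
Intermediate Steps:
U(F, c) = -9 - 16/F
(-112 - 430)/(U(3, I(4, 6)) + 7) = (-112 - 430)/((-9 - 16/3) + 7) = -542/((-9 - 16*⅓) + 7) = -542/((-9 - 16/3) + 7) = -542/(-43/3 + 7) = -542/(-22/3) = -542*(-3/22) = 813/11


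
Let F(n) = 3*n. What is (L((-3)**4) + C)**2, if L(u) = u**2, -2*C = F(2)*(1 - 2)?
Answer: 43086096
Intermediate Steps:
C = 3 (C = -3*2*(1 - 2)/2 = -3*(-1) = -1/2*(-6) = 3)
(L((-3)**4) + C)**2 = (((-3)**4)**2 + 3)**2 = (81**2 + 3)**2 = (6561 + 3)**2 = 6564**2 = 43086096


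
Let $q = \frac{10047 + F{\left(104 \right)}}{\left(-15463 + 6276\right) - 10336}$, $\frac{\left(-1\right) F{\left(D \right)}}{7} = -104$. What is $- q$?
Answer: $\frac{10775}{19523} \approx 0.55191$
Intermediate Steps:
$F{\left(D \right)} = 728$ ($F{\left(D \right)} = \left(-7\right) \left(-104\right) = 728$)
$q = - \frac{10775}{19523}$ ($q = \frac{10047 + 728}{\left(-15463 + 6276\right) - 10336} = \frac{10775}{-9187 - 10336} = \frac{10775}{-19523} = 10775 \left(- \frac{1}{19523}\right) = - \frac{10775}{19523} \approx -0.55191$)
$- q = \left(-1\right) \left(- \frac{10775}{19523}\right) = \frac{10775}{19523}$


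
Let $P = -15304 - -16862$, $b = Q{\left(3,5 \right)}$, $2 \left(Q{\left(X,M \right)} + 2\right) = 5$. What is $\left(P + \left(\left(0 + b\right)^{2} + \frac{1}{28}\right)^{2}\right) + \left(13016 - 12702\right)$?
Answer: $\frac{91732}{49} \approx 1872.1$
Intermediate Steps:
$Q{\left(X,M \right)} = \frac{1}{2}$ ($Q{\left(X,M \right)} = -2 + \frac{1}{2} \cdot 5 = -2 + \frac{5}{2} = \frac{1}{2}$)
$b = \frac{1}{2} \approx 0.5$
$P = 1558$ ($P = -15304 + 16862 = 1558$)
$\left(P + \left(\left(0 + b\right)^{2} + \frac{1}{28}\right)^{2}\right) + \left(13016 - 12702\right) = \left(1558 + \left(\left(0 + \frac{1}{2}\right)^{2} + \frac{1}{28}\right)^{2}\right) + \left(13016 - 12702\right) = \left(1558 + \left(\left(\frac{1}{2}\right)^{2} + \frac{1}{28}\right)^{2}\right) + 314 = \left(1558 + \left(\frac{1}{4} + \frac{1}{28}\right)^{2}\right) + 314 = \left(1558 + \left(\frac{2}{7}\right)^{2}\right) + 314 = \left(1558 + \frac{4}{49}\right) + 314 = \frac{76346}{49} + 314 = \frac{91732}{49}$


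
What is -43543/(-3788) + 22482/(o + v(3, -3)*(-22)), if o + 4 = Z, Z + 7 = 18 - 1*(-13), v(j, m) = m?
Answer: 44453257/162884 ≈ 272.91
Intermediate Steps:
Z = 24 (Z = -7 + (18 - 1*(-13)) = -7 + (18 + 13) = -7 + 31 = 24)
o = 20 (o = -4 + 24 = 20)
-43543/(-3788) + 22482/(o + v(3, -3)*(-22)) = -43543/(-3788) + 22482/(20 - 3*(-22)) = -43543*(-1/3788) + 22482/(20 + 66) = 43543/3788 + 22482/86 = 43543/3788 + 22482*(1/86) = 43543/3788 + 11241/43 = 44453257/162884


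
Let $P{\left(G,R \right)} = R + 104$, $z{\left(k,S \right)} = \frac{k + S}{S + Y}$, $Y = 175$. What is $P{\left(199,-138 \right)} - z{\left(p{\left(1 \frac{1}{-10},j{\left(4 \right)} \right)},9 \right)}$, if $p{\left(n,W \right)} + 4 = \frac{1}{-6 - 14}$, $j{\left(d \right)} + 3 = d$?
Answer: $- \frac{125219}{3680} \approx -34.027$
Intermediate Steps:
$j{\left(d \right)} = -3 + d$
$p{\left(n,W \right)} = - \frac{81}{20}$ ($p{\left(n,W \right)} = -4 + \frac{1}{-6 - 14} = -4 + \frac{1}{-20} = -4 - \frac{1}{20} = - \frac{81}{20}$)
$z{\left(k,S \right)} = \frac{S + k}{175 + S}$ ($z{\left(k,S \right)} = \frac{k + S}{S + 175} = \frac{S + k}{175 + S}$)
$P{\left(G,R \right)} = 104 + R$
$P{\left(199,-138 \right)} - z{\left(p{\left(1 \frac{1}{-10},j{\left(4 \right)} \right)},9 \right)} = \left(104 - 138\right) - \frac{9 - \frac{81}{20}}{175 + 9} = -34 - \frac{1}{184} \cdot \frac{99}{20} = -34 - \frac{99}{3680} = - \frac{125219}{3680}$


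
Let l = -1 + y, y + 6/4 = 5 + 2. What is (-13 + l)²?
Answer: 289/4 ≈ 72.250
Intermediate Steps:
y = 11/2 (y = -3/2 + (5 + 2) = -3/2 + 7 = 11/2 ≈ 5.5000)
l = 9/2 (l = -1 + 11/2 = 9/2 ≈ 4.5000)
(-13 + l)² = (-13 + 9/2)² = (-17/2)² = 289/4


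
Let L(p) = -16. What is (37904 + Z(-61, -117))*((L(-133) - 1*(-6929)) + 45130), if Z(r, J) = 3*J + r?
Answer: 1951196156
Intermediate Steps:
Z(r, J) = r + 3*J
(37904 + Z(-61, -117))*((L(-133) - 1*(-6929)) + 45130) = (37904 + (-61 + 3*(-117)))*((-16 - 1*(-6929)) + 45130) = (37904 + (-61 - 351))*((-16 + 6929) + 45130) = (37904 - 412)*(6913 + 45130) = 37492*52043 = 1951196156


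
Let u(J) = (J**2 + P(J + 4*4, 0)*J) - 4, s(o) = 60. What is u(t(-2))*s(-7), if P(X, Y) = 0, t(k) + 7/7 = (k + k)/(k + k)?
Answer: -240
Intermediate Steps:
t(k) = 0 (t(k) = -1 + (k + k)/(k + k) = -1 + (2*k)/((2*k)) = -1 + (2*k)*(1/(2*k)) = -1 + 1 = 0)
u(J) = -4 + J**2 (u(J) = (J**2 + 0*J) - 4 = (J**2 + 0) - 4 = J**2 - 4 = -4 + J**2)
u(t(-2))*s(-7) = (-4 + 0**2)*60 = (-4 + 0)*60 = -4*60 = -240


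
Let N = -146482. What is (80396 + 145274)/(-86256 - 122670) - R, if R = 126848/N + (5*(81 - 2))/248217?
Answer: -136590695642192/633033986022837 ≈ -0.21577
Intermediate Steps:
R = -15713984813/18179661297 (R = 126848/(-146482) + (5*(81 - 2))/248217 = 126848*(-1/146482) + (5*79)*(1/248217) = -63424/73241 + 395*(1/248217) = -63424/73241 + 395/248217 = -15713984813/18179661297 ≈ -0.86437)
(80396 + 145274)/(-86256 - 122670) - R = (80396 + 145274)/(-86256 - 122670) - 1*(-15713984813/18179661297) = 225670/(-208926) + 15713984813/18179661297 = 225670*(-1/208926) + 15713984813/18179661297 = -112835/104463 + 15713984813/18179661297 = -136590695642192/633033986022837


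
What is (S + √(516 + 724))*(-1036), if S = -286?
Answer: 296296 - 2072*√310 ≈ 2.5981e+5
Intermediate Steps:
(S + √(516 + 724))*(-1036) = (-286 + √(516 + 724))*(-1036) = (-286 + √1240)*(-1036) = (-286 + 2*√310)*(-1036) = 296296 - 2072*√310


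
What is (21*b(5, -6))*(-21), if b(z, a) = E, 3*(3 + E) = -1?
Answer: 1470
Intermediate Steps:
E = -10/3 (E = -3 + (⅓)*(-1) = -3 - ⅓ = -10/3 ≈ -3.3333)
b(z, a) = -10/3
(21*b(5, -6))*(-21) = (21*(-10/3))*(-21) = -70*(-21) = 1470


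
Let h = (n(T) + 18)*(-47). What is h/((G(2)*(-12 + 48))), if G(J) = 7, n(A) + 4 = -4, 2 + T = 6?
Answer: -235/126 ≈ -1.8651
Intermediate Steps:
T = 4 (T = -2 + 6 = 4)
n(A) = -8 (n(A) = -4 - 4 = -8)
h = -470 (h = (-8 + 18)*(-47) = 10*(-47) = -470)
h/((G(2)*(-12 + 48))) = -470*1/(7*(-12 + 48)) = -470/(7*36) = -470/252 = -470*1/252 = -235/126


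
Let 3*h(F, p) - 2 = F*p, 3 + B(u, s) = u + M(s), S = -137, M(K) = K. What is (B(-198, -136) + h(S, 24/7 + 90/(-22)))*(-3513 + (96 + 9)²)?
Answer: -177047824/77 ≈ -2.2993e+6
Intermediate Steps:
B(u, s) = -3 + s + u (B(u, s) = -3 + (u + s) = -3 + (s + u) = -3 + s + u)
h(F, p) = ⅔ + F*p/3 (h(F, p) = ⅔ + (F*p)/3 = ⅔ + F*p/3)
(B(-198, -136) + h(S, 24/7 + 90/(-22)))*(-3513 + (96 + 9)²) = ((-3 - 136 - 198) + (⅔ + (⅓)*(-137)*(24/7 + 90/(-22))))*(-3513 + (96 + 9)²) = (-337 + (⅔ + (⅓)*(-137)*(24*(⅐) + 90*(-1/22))))*(-3513 + 105²) = (-337 + (⅔ + (⅓)*(-137)*(24/7 - 45/11)))*(-3513 + 11025) = (-337 + (⅔ + (⅓)*(-137)*(-51/77)))*7512 = (-337 + (⅔ + 2329/77))*7512 = (-337 + 7141/231)*7512 = -70706/231*7512 = -177047824/77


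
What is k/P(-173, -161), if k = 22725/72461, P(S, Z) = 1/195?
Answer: 4431375/72461 ≈ 61.155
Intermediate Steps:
P(S, Z) = 1/195
k = 22725/72461 (k = 22725*(1/72461) = 22725/72461 ≈ 0.31362)
k/P(-173, -161) = 22725/(72461*(1/195)) = (22725/72461)*195 = 4431375/72461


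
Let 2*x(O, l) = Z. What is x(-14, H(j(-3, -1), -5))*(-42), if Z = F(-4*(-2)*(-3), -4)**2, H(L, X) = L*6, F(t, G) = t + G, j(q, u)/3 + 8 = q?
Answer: -16464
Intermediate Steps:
j(q, u) = -24 + 3*q
F(t, G) = G + t
H(L, X) = 6*L
Z = 784 (Z = (-4 - 4*(-2)*(-3))**2 = (-4 + 8*(-3))**2 = (-4 - 24)**2 = (-28)**2 = 784)
x(O, l) = 392 (x(O, l) = (1/2)*784 = 392)
x(-14, H(j(-3, -1), -5))*(-42) = 392*(-42) = -16464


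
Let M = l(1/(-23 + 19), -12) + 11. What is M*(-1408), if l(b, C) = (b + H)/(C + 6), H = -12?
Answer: -55088/3 ≈ -18363.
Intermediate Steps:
l(b, C) = (-12 + b)/(6 + C) (l(b, C) = (b - 12)/(C + 6) = (-12 + b)/(6 + C))
M = 313/24 (M = (-12 + 1/(-23 + 19))/(6 - 12) + 11 = (-12 + 1/(-4))/(-6) + 11 = -(-12 - ¼)/6 + 11 = -⅙*(-49/4) + 11 = 49/24 + 11 = 313/24 ≈ 13.042)
M*(-1408) = (313/24)*(-1408) = -55088/3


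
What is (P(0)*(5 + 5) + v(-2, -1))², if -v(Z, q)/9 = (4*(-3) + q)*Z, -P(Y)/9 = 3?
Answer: 254016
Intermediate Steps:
P(Y) = -27 (P(Y) = -9*3 = -27)
v(Z, q) = -9*Z*(-12 + q) (v(Z, q) = -9*(4*(-3) + q)*Z = -9*(-12 + q)*Z = -9*Z*(-12 + q))
(P(0)*(5 + 5) + v(-2, -1))² = (-27*(5 + 5) + 9*(-2)*(12 - 1*(-1)))² = (-27*10 + 9*(-2)*(12 + 1))² = (-270 + 9*(-2)*13)² = (-270 - 234)² = (-504)² = 254016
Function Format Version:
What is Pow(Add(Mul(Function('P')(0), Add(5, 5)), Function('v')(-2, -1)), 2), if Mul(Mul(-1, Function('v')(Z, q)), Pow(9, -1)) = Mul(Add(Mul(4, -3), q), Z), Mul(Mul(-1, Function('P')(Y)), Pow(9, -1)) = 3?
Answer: 254016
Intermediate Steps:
Function('P')(Y) = -27 (Function('P')(Y) = Mul(-9, 3) = -27)
Function('v')(Z, q) = Mul(-9, Z, Add(-12, q)) (Function('v')(Z, q) = Mul(-9, Mul(Add(Mul(4, -3), q), Z)) = Mul(-9, Mul(Add(-12, q), Z)) = Mul(-9, Mul(Z, Add(-12, q))) = Mul(-9, Z, Add(-12, q)))
Pow(Add(Mul(Function('P')(0), Add(5, 5)), Function('v')(-2, -1)), 2) = Pow(Add(Mul(-27, Add(5, 5)), Mul(9, -2, Add(12, Mul(-1, -1)))), 2) = Pow(Add(Mul(-27, 10), Mul(9, -2, Add(12, 1))), 2) = Pow(Add(-270, Mul(9, -2, 13)), 2) = Pow(Add(-270, -234), 2) = Pow(-504, 2) = 254016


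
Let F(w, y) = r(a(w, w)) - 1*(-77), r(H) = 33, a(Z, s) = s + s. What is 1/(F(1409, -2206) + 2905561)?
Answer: 1/2905671 ≈ 3.4415e-7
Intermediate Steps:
a(Z, s) = 2*s
F(w, y) = 110 (F(w, y) = 33 - 1*(-77) = 33 + 77 = 110)
1/(F(1409, -2206) + 2905561) = 1/(110 + 2905561) = 1/2905671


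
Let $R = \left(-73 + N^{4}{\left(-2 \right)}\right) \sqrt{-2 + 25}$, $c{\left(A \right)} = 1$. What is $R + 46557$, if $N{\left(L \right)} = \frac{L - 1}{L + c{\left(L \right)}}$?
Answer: $46557 + 8 \sqrt{23} \approx 46595.0$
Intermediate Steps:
$N{\left(L \right)} = \frac{-1 + L}{1 + L}$ ($N{\left(L \right)} = \frac{L - 1}{L + 1} = \frac{-1 + L}{1 + L}$)
$R = 8 \sqrt{23}$ ($R = \left(-73 + \left(\frac{-1 - 2}{1 - 2}\right)^{4}\right) \sqrt{-2 + 25} = \left(-73 + \left(\frac{1}{-1} \left(-3\right)\right)^{4}\right) \sqrt{23} = \left(-73 + \left(\left(-1\right) \left(-3\right)\right)^{4}\right) \sqrt{23} = \left(-73 + 3^{4}\right) \sqrt{23} = \left(-73 + 81\right) \sqrt{23} = 8 \sqrt{23} \approx 38.367$)
$R + 46557 = 8 \sqrt{23} + 46557 = 46557 + 8 \sqrt{23}$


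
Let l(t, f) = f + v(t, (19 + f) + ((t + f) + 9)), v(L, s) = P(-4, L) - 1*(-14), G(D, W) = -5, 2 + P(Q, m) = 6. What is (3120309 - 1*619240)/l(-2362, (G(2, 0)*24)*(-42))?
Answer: 2501069/5058 ≈ 494.48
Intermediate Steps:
P(Q, m) = 4 (P(Q, m) = -2 + 6 = 4)
v(L, s) = 18 (v(L, s) = 4 - 1*(-14) = 4 + 14 = 18)
l(t, f) = 18 + f (l(t, f) = f + 18 = 18 + f)
(3120309 - 1*619240)/l(-2362, (G(2, 0)*24)*(-42)) = (3120309 - 1*619240)/(18 - 5*24*(-42)) = (3120309 - 619240)/(18 - 120*(-42)) = 2501069/(18 + 5040) = 2501069/5058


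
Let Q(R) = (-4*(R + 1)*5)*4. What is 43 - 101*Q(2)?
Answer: 24283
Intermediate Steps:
Q(R) = -80 - 80*R (Q(R) = (-4*(1 + R)*5)*4 = ((-4 - 4*R)*5)*4 = (-20 - 20*R)*4 = -80 - 80*R)
43 - 101*Q(2) = 43 - 101*(-80 - 80*2) = 43 - 101*(-80 - 160) = 43 - 101*(-240) = 43 + 24240 = 24283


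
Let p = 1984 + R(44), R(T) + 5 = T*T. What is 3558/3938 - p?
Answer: -7706856/1969 ≈ -3914.1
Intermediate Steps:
R(T) = -5 + T**2 (R(T) = -5 + T*T = -5 + T**2)
p = 3915 (p = 1984 + (-5 + 44**2) = 1984 + (-5 + 1936) = 1984 + 1931 = 3915)
3558/3938 - p = 3558/3938 - 1*3915 = 3558*(1/3938) - 3915 = 1779/1969 - 3915 = -7706856/1969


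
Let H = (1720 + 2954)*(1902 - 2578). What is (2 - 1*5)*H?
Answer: 9478872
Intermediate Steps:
H = -3159624 (H = 4674*(-676) = -3159624)
(2 - 1*5)*H = (2 - 1*5)*(-3159624) = (2 - 5)*(-3159624) = -3*(-3159624) = 9478872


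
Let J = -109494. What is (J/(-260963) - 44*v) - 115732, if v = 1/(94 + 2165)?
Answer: -68225562375670/589515417 ≈ -1.1573e+5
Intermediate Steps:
v = 1/2259 ≈ 0.00044267
(J/(-260963) - 44*v) - 115732 = (-109494/(-260963) - 44*1/2259) - 115732 = (-109494*(-1/260963) - 44/2259) - 115732 = (109494/260963 - 44/2259) - 115732 = 235864574/589515417 - 115732 = -68225562375670/589515417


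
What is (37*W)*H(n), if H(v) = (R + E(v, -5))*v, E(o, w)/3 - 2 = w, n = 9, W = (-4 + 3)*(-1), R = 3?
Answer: -1998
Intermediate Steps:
W = 1 (W = -1*(-1) = 1)
E(o, w) = 6 + 3*w
H(v) = -6*v (H(v) = (3 + (6 + 3*(-5)))*v = (3 + (6 - 15))*v = (3 - 9)*v = -6*v)
(37*W)*H(n) = (37*1)*(-6*9) = 37*(-54) = -1998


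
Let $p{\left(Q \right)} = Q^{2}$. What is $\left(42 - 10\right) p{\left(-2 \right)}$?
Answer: $128$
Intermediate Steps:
$\left(42 - 10\right) p{\left(-2 \right)} = \left(42 - 10\right) \left(-2\right)^{2} = 32 \cdot 4 = 128$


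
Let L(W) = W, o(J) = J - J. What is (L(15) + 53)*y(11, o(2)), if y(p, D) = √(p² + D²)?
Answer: 748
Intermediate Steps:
o(J) = 0
y(p, D) = √(D² + p²)
(L(15) + 53)*y(11, o(2)) = (15 + 53)*√(0² + 11²) = 68*√(0 + 121) = 68*√121 = 68*11 = 748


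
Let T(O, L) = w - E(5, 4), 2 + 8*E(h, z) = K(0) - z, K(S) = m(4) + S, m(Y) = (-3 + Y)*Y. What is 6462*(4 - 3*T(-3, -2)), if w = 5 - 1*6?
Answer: 80775/2 ≈ 40388.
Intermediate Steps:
m(Y) = Y*(-3 + Y)
K(S) = 4 + S (K(S) = 4*(-3 + 4) + S = 4*1 + S = 4 + S)
E(h, z) = ¼ - z/8 (E(h, z) = -¼ + ((4 + 0) - z)/8 = -¼ + (4 - z)/8 = -¼ + (½ - z/8) = ¼ - z/8)
w = -1 (w = 5 - 6 = -1)
T(O, L) = -¾ (T(O, L) = -1 - (¼ - ⅛*4) = -1 - (¼ - ½) = -1 - 1*(-¼) = -1 + ¼ = -¾)
6462*(4 - 3*T(-3, -2)) = 6462*(4 - 3*(-¾)) = 6462*(4 + 9/4) = 6462*(25/4) = 80775/2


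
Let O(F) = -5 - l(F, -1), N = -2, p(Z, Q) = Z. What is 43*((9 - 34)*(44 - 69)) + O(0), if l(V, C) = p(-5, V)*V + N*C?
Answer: 26868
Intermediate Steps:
l(V, C) = -5*V - 2*C
O(F) = -7 + 5*F (O(F) = -5 - (-5*F - 2*(-1)) = -5 - (-5*F + 2) = -5 - (2 - 5*F) = -5 + (-2 + 5*F) = -7 + 5*F)
43*((9 - 34)*(44 - 69)) + O(0) = 43*((9 - 34)*(44 - 69)) + (-7 + 5*0) = 43*(-25*(-25)) + (-7 + 0) = 43*625 - 7 = 26875 - 7 = 26868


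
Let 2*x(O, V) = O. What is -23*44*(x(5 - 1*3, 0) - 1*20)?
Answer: 19228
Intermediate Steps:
x(O, V) = O/2
-23*44*(x(5 - 1*3, 0) - 1*20) = -23*44*((5 - 1*3)/2 - 1*20) = -1012*((5 - 3)/2 - 20) = -1012*((½)*2 - 20) = -1012*(1 - 20) = -1012*(-19) = -1*(-19228) = 19228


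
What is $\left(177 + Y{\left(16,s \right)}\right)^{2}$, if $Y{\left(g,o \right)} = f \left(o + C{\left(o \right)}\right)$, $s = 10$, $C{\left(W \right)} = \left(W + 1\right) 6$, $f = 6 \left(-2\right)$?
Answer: $540225$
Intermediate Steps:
$f = -12$
$C{\left(W \right)} = 6 + 6 W$ ($C{\left(W \right)} = \left(1 + W\right) 6 = 6 + 6 W$)
$Y{\left(g,o \right)} = -72 - 84 o$ ($Y{\left(g,o \right)} = - 12 \left(o + \left(6 + 6 o\right)\right) = - 12 \left(6 + 7 o\right) = -72 - 84 o$)
$\left(177 + Y{\left(16,s \right)}\right)^{2} = \left(177 - 912\right)^{2} = \left(-735\right)^{2} = 540225$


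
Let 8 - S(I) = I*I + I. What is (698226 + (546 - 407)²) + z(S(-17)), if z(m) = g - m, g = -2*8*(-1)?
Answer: 717827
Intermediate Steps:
S(I) = 8 - I - I² (S(I) = 8 - (I*I + I) = 8 - (I² + I) = 8 - (I + I²) = 8 + (-I - I²) = 8 - I - I²)
g = 16 (g = -16*(-1) = 16)
z(m) = 16 - m
(698226 + (546 - 407)²) + z(S(-17)) = (698226 + (546 - 407)²) + (16 - (8 - 1*(-17) - 1*(-17)²)) = (698226 + 139²) + (16 - (8 + 17 - 1*289)) = (698226 + 19321) + (16 - (8 + 17 - 289)) = 717547 + (16 - 1*(-264)) = 717547 + (16 + 264) = 717547 + 280 = 717827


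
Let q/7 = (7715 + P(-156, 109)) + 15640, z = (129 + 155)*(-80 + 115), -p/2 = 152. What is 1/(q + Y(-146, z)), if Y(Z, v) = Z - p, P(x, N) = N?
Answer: 1/164406 ≈ 6.0825e-6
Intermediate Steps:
p = -304 (p = -2*152 = -304)
z = 9940 (z = 284*35 = 9940)
Y(Z, v) = 304 + Z (Y(Z, v) = Z - 1*(-304) = Z + 304 = 304 + Z)
q = 164248 (q = 7*((7715 + 109) + 15640) = 7*(7824 + 15640) = 7*23464 = 164248)
1/(q + Y(-146, z)) = 1/(164248 + (304 - 146)) = 1/(164248 + 158) = 1/164406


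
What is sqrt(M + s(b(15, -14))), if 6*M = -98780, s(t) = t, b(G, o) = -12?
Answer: I*sqrt(148278)/3 ≈ 128.36*I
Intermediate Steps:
M = -49390/3 (M = (1/6)*(-98780) = -49390/3 ≈ -16463.)
sqrt(M + s(b(15, -14))) = sqrt(-49390/3 - 12) = sqrt(-49426/3) = I*sqrt(148278)/3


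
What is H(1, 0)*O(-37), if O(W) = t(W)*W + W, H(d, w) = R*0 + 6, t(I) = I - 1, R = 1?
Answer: 8214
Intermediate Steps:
t(I) = -1 + I
H(d, w) = 6 (H(d, w) = 1*0 + 6 = 0 + 6 = 6)
O(W) = W + W*(-1 + W) (O(W) = (-1 + W)*W + W = W*(-1 + W) + W = W + W*(-1 + W))
H(1, 0)*O(-37) = 6*(-37)² = 6*1369 = 8214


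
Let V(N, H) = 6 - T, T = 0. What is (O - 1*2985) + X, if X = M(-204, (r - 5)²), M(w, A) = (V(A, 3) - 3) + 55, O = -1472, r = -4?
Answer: -4399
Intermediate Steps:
V(N, H) = 6 (V(N, H) = 6 - 1*0 = 6 + 0 = 6)
M(w, A) = 58 (M(w, A) = (6 - 3) + 55 = 3 + 55 = 58)
X = 58
(O - 1*2985) + X = (-1472 - 1*2985) + 58 = (-1472 - 2985) + 58 = -4457 + 58 = -4399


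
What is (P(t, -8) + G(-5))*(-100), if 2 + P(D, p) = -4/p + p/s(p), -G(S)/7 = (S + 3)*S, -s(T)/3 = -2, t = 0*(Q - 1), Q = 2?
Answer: 21850/3 ≈ 7283.3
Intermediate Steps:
t = 0 (t = 0*(2 - 1) = 0*1 = 0)
s(T) = 6 (s(T) = -3*(-2) = 6)
G(S) = -7*S*(3 + S) (G(S) = -7*(S + 3)*S = -7*(3 + S)*S = -7*S*(3 + S))
P(D, p) = -2 - 4/p + p/6 (P(D, p) = -2 + (-4/p + p/6) = -2 - 4/p + p/6)
(P(t, -8) + G(-5))*(-100) = ((-2 - 4/(-8) + (⅙)*(-8)) - 7*(-5)*(3 - 5))*(-100) = ((-2 - 4*(-⅛) - 4/3) - 7*(-5)*(-2))*(-100) = ((-2 + ½ - 4/3) - 70)*(-100) = (-17/6 - 70)*(-100) = -437/6*(-100) = 21850/3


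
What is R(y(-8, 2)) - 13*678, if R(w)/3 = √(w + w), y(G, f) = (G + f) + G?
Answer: -8814 + 6*I*√7 ≈ -8814.0 + 15.875*I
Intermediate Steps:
y(G, f) = f + 2*G
R(w) = 3*√2*√w (R(w) = 3*√(w + w) = 3*√(2*w) = 3*(√2*√w) = 3*√2*√w)
R(y(-8, 2)) - 13*678 = 3*√2*√(2 + 2*(-8)) - 13*678 = 3*√2*√(2 - 16) - 1*8814 = 3*√2*√(-14) - 8814 = 3*√2*(I*√14) - 8814 = 6*I*√7 - 8814 = -8814 + 6*I*√7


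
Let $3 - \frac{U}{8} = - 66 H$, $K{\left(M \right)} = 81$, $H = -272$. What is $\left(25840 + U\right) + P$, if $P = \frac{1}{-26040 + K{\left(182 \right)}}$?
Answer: $- \frac{3056724169}{25959} \approx -1.1775 \cdot 10^{5}$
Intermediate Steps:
$P = - \frac{1}{25959}$ ($P = \frac{1}{-26040 + 81} = \frac{1}{-25959} = - \frac{1}{25959} \approx -3.8522 \cdot 10^{-5}$)
$U = -143592$ ($U = 24 - 8 \left(\left(-66\right) \left(-272\right)\right) = 24 - 143616 = -143592$)
$\left(25840 + U\right) + P = \left(25840 - 143592\right) - \frac{1}{25959} = -117752 - \frac{1}{25959} = - \frac{3056724169}{25959}$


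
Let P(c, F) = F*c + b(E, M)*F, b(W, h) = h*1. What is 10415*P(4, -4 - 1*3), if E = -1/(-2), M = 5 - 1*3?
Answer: -437430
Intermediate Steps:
M = 2 (M = 5 - 3 = 2)
E = 1/2 (E = -1*(-1/2) = 1/2 ≈ 0.50000)
b(W, h) = h
P(c, F) = 2*F + F*c (P(c, F) = F*c + 2*F = 2*F + F*c)
10415*P(4, -4 - 1*3) = 10415*((-4 - 1*3)*(2 + 4)) = 10415*((-4 - 3)*6) = 10415*(-7*6) = 10415*(-42) = -437430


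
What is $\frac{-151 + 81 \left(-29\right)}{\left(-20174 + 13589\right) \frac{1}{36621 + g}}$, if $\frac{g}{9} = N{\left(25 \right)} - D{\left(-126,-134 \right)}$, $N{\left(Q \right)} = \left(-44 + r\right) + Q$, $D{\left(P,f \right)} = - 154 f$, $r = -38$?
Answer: $- \frac{24936000}{439} \approx -56802.0$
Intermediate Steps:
$N{\left(Q \right)} = -82 + Q$ ($N{\left(Q \right)} = \left(-44 - 38\right) + Q = -82 + Q$)
$g = -186237$ ($g = 9 \left(\left(-82 + 25\right) - \left(-154\right) \left(-134\right)\right) = 9 \left(-57 - 20636\right) = 9 \left(-20693\right) = -186237$)
$\frac{-151 + 81 \left(-29\right)}{\left(-20174 + 13589\right) \frac{1}{36621 + g}} = \frac{-151 + 81 \left(-29\right)}{\left(-20174 + 13589\right) \frac{1}{36621 - 186237}} = \frac{-151 - 2349}{\left(-6585\right) \frac{1}{-149616}} = - \frac{2500}{\left(-6585\right) \left(- \frac{1}{149616}\right)} = - \frac{2500}{\frac{2195}{49872}} = \left(-2500\right) \frac{49872}{2195} = - \frac{24936000}{439}$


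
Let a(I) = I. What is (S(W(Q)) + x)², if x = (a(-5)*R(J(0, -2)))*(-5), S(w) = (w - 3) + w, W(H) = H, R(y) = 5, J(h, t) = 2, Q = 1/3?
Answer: 135424/9 ≈ 15047.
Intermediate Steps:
Q = ⅓ ≈ 0.33333
S(w) = -3 + 2*w (S(w) = (-3 + w) + w = -3 + 2*w)
x = 125 (x = -5*5*(-5) = -25*(-5) = 125)
(S(W(Q)) + x)² = ((-3 + 2*(⅓)) + 125)² = ((-3 + ⅔) + 125)² = (-7/3 + 125)² = (368/3)² = 135424/9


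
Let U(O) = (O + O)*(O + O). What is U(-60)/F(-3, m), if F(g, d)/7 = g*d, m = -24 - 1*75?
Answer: 1600/231 ≈ 6.9264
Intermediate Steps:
U(O) = 4*O² (U(O) = (2*O)*(2*O) = 4*O²)
m = -99 (m = -24 - 75 = -99)
F(g, d) = 7*d*g (F(g, d) = 7*(g*d) = 7*(d*g) = 7*d*g)
U(-60)/F(-3, m) = (4*(-60)²)/((7*(-99)*(-3))) = (4*3600)/2079 = 14400*(1/2079) = 1600/231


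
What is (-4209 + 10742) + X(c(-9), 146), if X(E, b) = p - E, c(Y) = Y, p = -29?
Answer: 6513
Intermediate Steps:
X(E, b) = -29 - E
(-4209 + 10742) + X(c(-9), 146) = (-4209 + 10742) + (-29 - 1*(-9)) = 6533 + (-29 + 9) = 6533 - 20 = 6513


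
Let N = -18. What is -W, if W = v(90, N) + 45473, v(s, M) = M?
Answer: -45455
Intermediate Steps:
W = 45455 (W = -18 + 45473 = 45455)
-W = -1*45455 = -45455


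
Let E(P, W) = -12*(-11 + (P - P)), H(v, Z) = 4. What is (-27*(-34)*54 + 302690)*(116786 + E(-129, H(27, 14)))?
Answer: 41185768516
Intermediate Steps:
E(P, W) = 132 (E(P, W) = -12*(-11 + 0) = -12*(-11) = 132)
(-27*(-34)*54 + 302690)*(116786 + E(-129, H(27, 14))) = (-27*(-34)*54 + 302690)*(116786 + 132) = (918*54 + 302690)*116918 = (49572 + 302690)*116918 = 352262*116918 = 41185768516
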